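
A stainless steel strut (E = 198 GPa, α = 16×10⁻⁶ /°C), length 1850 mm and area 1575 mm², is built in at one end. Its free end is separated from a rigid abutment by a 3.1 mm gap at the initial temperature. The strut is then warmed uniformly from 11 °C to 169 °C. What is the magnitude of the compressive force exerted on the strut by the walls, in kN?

If the wall were absent the strut would grow by αΔT L = 16×10⁻⁶ × 158 × 1850 = 4.677 mm.
After closing the 3.1 mm clearance, 4.677 − 3.1 = 1.577 mm of expansion remains to be suppressed by the wall.
Compatibility: PL/(AE) = 1.577 mm, so σ = P/A = E × (1.577/1850) = 168.8 MPa.
P = σA = 168.8 × 1575 = 265.8 kN.

P ≈ 266 kN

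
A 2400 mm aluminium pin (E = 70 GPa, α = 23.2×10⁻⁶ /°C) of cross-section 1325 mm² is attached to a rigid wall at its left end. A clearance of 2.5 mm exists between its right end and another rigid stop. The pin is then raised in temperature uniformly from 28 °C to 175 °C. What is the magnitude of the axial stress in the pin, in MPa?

σ ≈ 166 MPa (compressive)

Free thermal elongation = αΔT L = 23.2×10⁻⁶ × 147 × 2400 = 8.185 mm.
After closing the 2.5 mm clearance, 8.185 − 2.5 = 5.685 mm of expansion remains to be suppressed by the wall.
So σ = E(δ_free − g)/L = 70×10³ × 5.685/2400 = 165.8 MPa.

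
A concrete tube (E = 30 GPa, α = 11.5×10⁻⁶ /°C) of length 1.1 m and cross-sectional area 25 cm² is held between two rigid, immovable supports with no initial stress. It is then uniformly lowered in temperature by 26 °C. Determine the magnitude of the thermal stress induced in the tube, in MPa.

The supports are rigid, so the total axial strain is zero. The restrained thermal strain is ε = αΔT = 11.5×10⁻⁶ × 26 = 299×10⁻⁶.
The stress required to suppress this strain is σ = Eε = 30×10³ × 299×10⁻⁶ = 8.97 MPa, tensile since the tube is trying to contract.

σ ≈ 8.97 MPa (tensile)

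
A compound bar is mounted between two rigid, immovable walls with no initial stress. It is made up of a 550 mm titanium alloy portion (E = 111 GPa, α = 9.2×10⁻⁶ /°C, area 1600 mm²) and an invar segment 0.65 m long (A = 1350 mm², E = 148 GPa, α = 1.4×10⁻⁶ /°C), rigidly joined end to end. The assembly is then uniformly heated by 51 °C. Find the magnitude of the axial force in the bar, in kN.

With the walls removed the bar would change length by δ_free = Σ αᵢΔT Lᵢ = 9.2×10⁻⁶×51×550 + 1.4×10⁻⁶×51×650 = 0.3045 mm.
The rigid supports impose zero overall length change; the single axial force P common to all segments must satisfy P Σ Lᵢ/(AᵢEᵢ) = δ_free.
The series flexibility is Σ Lᵢ/(AᵢEᵢ) = 550/(1600×111×10³) + 650/(1350×148×10³) = 6.35×10⁻⁶ mm/N.
Hence P = δ_free / Σ(L/AE) = 0.3045/6.35×10⁻⁶ = 47.95 kN (compressive).

P ≈ 47.9 kN (compressive)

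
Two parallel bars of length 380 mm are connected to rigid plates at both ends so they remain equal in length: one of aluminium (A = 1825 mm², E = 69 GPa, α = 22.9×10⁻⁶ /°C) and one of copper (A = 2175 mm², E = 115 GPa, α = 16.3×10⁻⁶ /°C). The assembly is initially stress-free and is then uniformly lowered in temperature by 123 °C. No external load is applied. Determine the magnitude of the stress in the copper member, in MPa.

σ ≈ 31.3 MPa (compressive)

Equilibrium of a rigid end plate with no external load gives equal and opposite internal forces ±P in the two members. Since α_{aluminium} > α_{copper}, cooling drives the aluminium into tension and the copper into compression.
Setting the final lengths equal and cancelling L: (α₁ − α₂)ΔT = P/(A₁E₁) + P/(A₂E₂).
|α₁ − α₂|·ΔT = 6.6×10⁻⁶ × 123 = 0.0008118.
1/(A₁E₁) + 1/(A₂E₂) = 1/(1825×69×10³) + 1/(2175×115×10³) = 1.194×10⁻⁸ N⁻¹.
So P = 0.0008118 / 1.194×10⁻⁸ = 67.99 kN.
σ_{copper} = P/A₂ = 67990/2175 = 31.26 MPa, compressive.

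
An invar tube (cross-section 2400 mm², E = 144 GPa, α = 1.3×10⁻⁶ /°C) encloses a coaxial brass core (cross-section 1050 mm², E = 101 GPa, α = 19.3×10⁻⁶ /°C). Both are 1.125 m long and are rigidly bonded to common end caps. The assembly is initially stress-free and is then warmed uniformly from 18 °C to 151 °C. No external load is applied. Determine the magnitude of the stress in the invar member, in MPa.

σ ≈ 80.9 MPa (tensile)

Equilibrium of a rigid end plate with no external load gives equal and opposite internal forces ±P in the two members. Since α_{brass} > α_{invar}, heating drives the brass into compression and the invar into tension.
Equating the net (thermal + elastic) strains gives |α₁ − α₂|·ΔT = P·[1/(A₁E₁) + 1/(A₂E₂)].
|α₁ − α₂|·ΔT = 18×10⁻⁶ × 133 = 0.002394.
1/(A₁E₁) + 1/(A₂E₂) = 1/(2400×144×10³) + 1/(1050×101×10³) = 1.232×10⁻⁸ N⁻¹.
P = 0.002394 / 1.232×10⁻⁸ = 194300 N = 194.3 kN.
σ_{invar} = P/A₁ = 194300/2400 = 80.95 MPa, tensile.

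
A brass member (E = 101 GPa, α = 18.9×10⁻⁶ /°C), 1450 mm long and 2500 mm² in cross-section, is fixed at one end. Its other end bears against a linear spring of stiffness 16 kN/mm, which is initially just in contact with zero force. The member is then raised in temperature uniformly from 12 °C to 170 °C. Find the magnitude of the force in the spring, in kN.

P ≈ 63.4 kN

If the spring were absent the member would lengthen by αΔT L = 18.9×10⁻⁶ × 158 × 1450 = 4.33 mm.
With a force P in the spring, the elastic change of the member is PL/(AE) and that of the spring is P/k; compatibility requires their sum to equal δ_free.
So P = δ_free / [L/(AE) + 1/k] = 4.33 / [ 1450/(2500×101×10³) + 1/(16×10³) ].
P = 4.33 / 6.824×10⁻⁵ = 63450 N.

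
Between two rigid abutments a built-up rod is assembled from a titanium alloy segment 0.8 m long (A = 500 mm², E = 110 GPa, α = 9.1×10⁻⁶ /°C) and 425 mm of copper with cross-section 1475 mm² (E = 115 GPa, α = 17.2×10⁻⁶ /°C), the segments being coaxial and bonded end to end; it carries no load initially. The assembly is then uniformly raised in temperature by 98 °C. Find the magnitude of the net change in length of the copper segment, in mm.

|ΔL| ≈ 0.506 mm

With the walls removed the bar would change length by δ_free = Σ αᵢΔT Lᵢ = 9.1×10⁻⁶×98×800 + 17.2×10⁻⁶×98×425 = 1.43 mm.
Since the ends are fixed, an axial force P builds up, equal in every segment, with P · Σ Lᵢ/(AᵢEᵢ) = δ_free.
The series flexibility is Σ Lᵢ/(AᵢEᵢ) = 800/(500×110×10³) + 425/(1475×115×10³) = 1.705×10⁻⁵ mm/N.
P = 1.43 / 1.705×10⁻⁵ = 83860 N = 83.86 kN, compressive.
For the copper segment, free thermal change = 17.2×10⁻⁶×98×425 = 0.7164 mm and elastic change from P = 83860×425/(1475×115×10³) = 0.2101 mm; these oppose, so the net change is 0.506 mm (segment lengthens).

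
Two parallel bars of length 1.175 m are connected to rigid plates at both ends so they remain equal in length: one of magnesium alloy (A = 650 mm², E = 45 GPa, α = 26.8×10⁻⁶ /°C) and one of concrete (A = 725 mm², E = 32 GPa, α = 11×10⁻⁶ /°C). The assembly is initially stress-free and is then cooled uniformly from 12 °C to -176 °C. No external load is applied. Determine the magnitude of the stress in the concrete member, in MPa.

Equilibrium of a rigid end plate with no external load gives equal and opposite internal forces ±P in the two members. Since α_{magnesium alloy} > α_{concrete}, cooling drives the magnesium alloy into tension and the concrete into compression.
Equating the net (thermal + elastic) strains gives |α₁ − α₂|·ΔT = P·[1/(A₁E₁) + 1/(A₂E₂)].
|α₁ − α₂|·ΔT = 15.8×10⁻⁶ × 188 = 0.00297.
1/(A₁E₁) + 1/(A₂E₂) = 1/(650×45×10³) + 1/(725×32×10³) = 7.729×10⁻⁸ N⁻¹.
P = 0.00297 / 7.729×10⁻⁸ = 38430 N = 38.43 kN.
σ_{concrete} = P/A₂ = 38430/725 = 53.01 MPa, compressive.

σ ≈ 53 MPa (compressive)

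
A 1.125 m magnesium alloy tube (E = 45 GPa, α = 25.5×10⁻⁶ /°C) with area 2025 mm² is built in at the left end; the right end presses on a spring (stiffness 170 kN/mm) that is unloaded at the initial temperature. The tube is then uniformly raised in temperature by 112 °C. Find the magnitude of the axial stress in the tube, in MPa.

σ ≈ 87 MPa (compressive)

The unrestrained thermal change is αΔT L = 25.5×10⁻⁶ × 112 × 1125 = 3.213 mm.
Let P be the compressive force at the spring. The tube shortens elastically by PL/(AE) and the spring compresses by P/k; together these equal δ_free.
So P = δ_free / [L/(AE) + 1/k] = 3.213 / [ 1125/(2025×45×10³) + 1/(170×10³) ].
P = 3.213 / 1.823×10⁻⁵ = 176300 N.
σ = P/A = 176300/2025 = 87.05 MPa.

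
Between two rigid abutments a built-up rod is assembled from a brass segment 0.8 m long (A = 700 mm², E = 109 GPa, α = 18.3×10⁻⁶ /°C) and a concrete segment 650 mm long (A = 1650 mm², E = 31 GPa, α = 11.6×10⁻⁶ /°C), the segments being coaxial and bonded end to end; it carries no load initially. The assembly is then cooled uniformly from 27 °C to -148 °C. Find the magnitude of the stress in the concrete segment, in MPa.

With the walls removed the bar would change length by δ_free = Σ αᵢΔT Lᵢ = 18.3×10⁻⁶×175×800 + 11.6×10⁻⁶×175×650 = 3.881 mm.
Since the ends are fixed, an axial force P builds up, equal in every segment, with P · Σ Lᵢ/(AᵢEᵢ) = δ_free.
The series flexibility is Σ Lᵢ/(AᵢEᵢ) = 800/(700×109×10³) + 650/(1650×31×10³) = 2.319×10⁻⁵ mm/N.
P = 3.881 / 2.319×10⁻⁵ = 167400 N = 167.4 kN, tensile.
σ_{concrete} = P / A = 167400 / 1650 = 101.4 MPa.

σ ≈ 101 MPa (tensile)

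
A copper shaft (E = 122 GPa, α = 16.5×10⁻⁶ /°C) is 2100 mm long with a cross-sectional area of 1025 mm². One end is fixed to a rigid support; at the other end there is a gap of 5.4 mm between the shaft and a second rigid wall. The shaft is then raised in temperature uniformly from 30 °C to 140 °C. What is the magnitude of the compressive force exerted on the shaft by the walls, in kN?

P ≈ 0 kN

Free thermal elongation = αΔT L = 16.5×10⁻⁶ × 110 × 2100 = 3.811 mm.
This is smaller than the 5.4 mm clearance, so the shaft expands freely without reaching the stop — the stress is zero.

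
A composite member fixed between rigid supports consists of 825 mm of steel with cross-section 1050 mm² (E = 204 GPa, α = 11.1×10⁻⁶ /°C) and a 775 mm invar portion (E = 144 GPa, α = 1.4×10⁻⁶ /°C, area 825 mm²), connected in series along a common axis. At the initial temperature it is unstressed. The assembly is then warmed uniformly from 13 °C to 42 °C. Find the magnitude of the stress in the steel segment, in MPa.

σ ≈ 27.3 MPa (compressive)

With the walls removed the bar would change length by δ_free = Σ αᵢΔT Lᵢ = 11.1×10⁻⁶×29×825 + 1.4×10⁻⁶×29×775 = 0.297 mm.
The rigid supports impose zero overall length change; the single axial force P common to all segments must satisfy P Σ Lᵢ/(AᵢEᵢ) = δ_free.
The series flexibility is Σ Lᵢ/(AᵢEᵢ) = 825/(1050×204×10³) + 775/(825×144×10³) = 1.038×10⁻⁵ mm/N.
Hence P = δ_free / Σ(L/AE) = 0.297/1.038×10⁻⁵ = 28.63 kN (compressive).
σ_{steel} = P / A = 28630 / 1050 = 27.27 MPa.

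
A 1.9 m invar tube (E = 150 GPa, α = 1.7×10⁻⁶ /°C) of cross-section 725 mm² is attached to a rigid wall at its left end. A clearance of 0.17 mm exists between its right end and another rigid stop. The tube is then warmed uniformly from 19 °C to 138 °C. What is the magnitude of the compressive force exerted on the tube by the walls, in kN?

P ≈ 12.3 kN

If the wall were absent the tube would grow by αΔT L = 1.7×10⁻⁶ × 119 × 1900 = 0.3844 mm.
The gap closes (δ_free > 0.17 mm) and the wall then resists a further 0.3844 − 0.17 = 0.2144 mm of expansion.
So σ = E(δ_free − g)/L = 150×10³ × 0.2144/1900 = 16.92 MPa.
Force on the wall = σA = 16.92 × 725 mm² = 12.27 kN.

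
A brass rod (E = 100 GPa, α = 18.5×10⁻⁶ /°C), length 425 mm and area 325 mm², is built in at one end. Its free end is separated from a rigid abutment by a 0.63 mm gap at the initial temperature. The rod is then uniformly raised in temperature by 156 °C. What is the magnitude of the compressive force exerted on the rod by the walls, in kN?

Free thermal elongation = αΔT L = 18.5×10⁻⁶ × 156 × 425 = 1.227 mm.
This exceeds the 0.63 mm gap, so the wall pushes back. The portion of expansion that must be recovered elastically is δ_free − gap = 1.227 − 0.63 = 0.5965 mm.
That suppressed elongation corresponds to σ = E·Δ/L = 100×10³ × 0.5965/425 = 140.4 MPa.
Force on the wall = σA = 140.4 × 325 mm² = 45.62 kN.

P ≈ 45.6 kN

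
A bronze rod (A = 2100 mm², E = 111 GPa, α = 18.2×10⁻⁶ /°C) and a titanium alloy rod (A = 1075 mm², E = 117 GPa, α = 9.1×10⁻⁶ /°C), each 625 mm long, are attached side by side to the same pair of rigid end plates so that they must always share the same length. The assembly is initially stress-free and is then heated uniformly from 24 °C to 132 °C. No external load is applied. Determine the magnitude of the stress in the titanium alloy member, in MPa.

Both members must finish at the same length. With the larger α, the bronze tends to over-expand; the plates restrain it, putting the bronze in compression and the titanium alloy in tension. With no external load the two internal forces are equal and opposite, magnitude P.
Equating the net (thermal + elastic) strains gives |α₁ − α₂|·ΔT = P·[1/(A₁E₁) + 1/(A₂E₂)].
|α₁ − α₂|·ΔT = 9.1×10⁻⁶ × 108 = 0.0009828.
1/(A₁E₁) + 1/(A₂E₂) = 1/(2100×111×10³) + 1/(1075×117×10³) = 1.224×10⁻⁸ N⁻¹.
P = 0.0009828 / 1.224×10⁻⁸ = 80290 N = 80.29 kN.
σ_{titanium alloy} = P/A₂ = 80290/1075 = 74.69 MPa, tensile.

σ ≈ 74.7 MPa (tensile)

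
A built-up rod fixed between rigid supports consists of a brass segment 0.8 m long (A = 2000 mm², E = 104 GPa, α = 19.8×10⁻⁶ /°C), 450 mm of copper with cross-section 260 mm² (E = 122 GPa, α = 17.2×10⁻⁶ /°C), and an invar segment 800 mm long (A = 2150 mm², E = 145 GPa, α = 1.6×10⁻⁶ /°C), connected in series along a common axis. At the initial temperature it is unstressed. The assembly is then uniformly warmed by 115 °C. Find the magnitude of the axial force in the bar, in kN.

Free thermal expansion of the whole bar: Σ αᵢΔT Lᵢ = 19.8×10⁻⁶×115×800 + 17.2×10⁻⁶×115×450 + 1.6×10⁻⁶×115×800 = 2.859 mm.
The walls prevent any net length change, so an axial force P (same in every segment) develops. Compatibility: P · Σ Lᵢ/(AᵢEᵢ) = δ_free.
Σ Lᵢ/(AᵢEᵢ) = 800/(2000×104×10³) + 450/(260×122×10³) + 800/(2150×145×10³) = 2.06×10⁻⁵ mm/N.
Hence P = δ_free / Σ(L/AE) = 2.859/2.06×10⁻⁵ = 138.8 kN (compressive).

P ≈ 139 kN (compressive)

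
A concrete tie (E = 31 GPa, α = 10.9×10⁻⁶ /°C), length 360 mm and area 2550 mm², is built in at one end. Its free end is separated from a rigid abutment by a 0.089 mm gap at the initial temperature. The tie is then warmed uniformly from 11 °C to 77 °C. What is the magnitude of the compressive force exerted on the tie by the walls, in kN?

P ≈ 37.3 kN

Unrestrained expansion: δ_free = αΔT L = 10.9×10⁻⁶ × 66 × 360 = 0.259 mm.
After closing the 0.089 mm clearance, 0.259 − 0.089 = 0.17 mm of expansion remains to be suppressed by the wall.
So σ = E(δ_free − g)/L = 31×10³ × 0.17/360 = 14.64 MPa.
Force on the wall = σA = 14.64 × 2550 mm² = 37.33 kN.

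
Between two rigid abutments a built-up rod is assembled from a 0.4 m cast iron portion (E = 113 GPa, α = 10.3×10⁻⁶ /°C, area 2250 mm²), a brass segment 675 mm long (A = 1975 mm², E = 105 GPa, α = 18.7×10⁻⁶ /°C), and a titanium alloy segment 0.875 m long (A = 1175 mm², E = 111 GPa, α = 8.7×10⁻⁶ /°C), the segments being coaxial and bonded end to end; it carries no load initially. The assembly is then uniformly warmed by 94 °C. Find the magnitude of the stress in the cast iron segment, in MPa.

σ ≈ 88.2 MPa (compressive)

If the supports were absent, the total length change would be Σ αᵢΔT Lᵢ = 10.3×10⁻⁶×94×400 + 18.7×10⁻⁶×94×675 + 8.7×10⁻⁶×94×875 = 2.289 mm.
Since the ends are fixed, an axial force P builds up, equal in every segment, with P · Σ Lᵢ/(AᵢEᵢ) = δ_free.
Σ Lᵢ/(AᵢEᵢ) = 400/(2250×113×10³) + 675/(1975×105×10³) + 875/(1175×111×10³) = 1.154×10⁻⁵ mm/N.
P = 2.289 / 1.154×10⁻⁵ = 198400 N = 198.4 kN, compressive.
σ_{cast iron} = P / A = 198400 / 2250 = 88.19 MPa.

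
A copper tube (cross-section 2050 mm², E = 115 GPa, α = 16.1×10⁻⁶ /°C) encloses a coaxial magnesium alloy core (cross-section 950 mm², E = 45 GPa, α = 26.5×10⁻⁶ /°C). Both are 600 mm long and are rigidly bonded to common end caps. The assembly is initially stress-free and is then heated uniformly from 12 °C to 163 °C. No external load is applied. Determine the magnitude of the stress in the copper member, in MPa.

σ ≈ 27.7 MPa (tensile)

Both members must finish at the same length. With the larger α, the magnesium alloy tends to over-expand; the plates restrain it, putting the magnesium alloy in compression and the copper in tension. With no external load the two internal forces are equal and opposite, magnitude P.
Setting the final lengths equal and cancelling L: (α₁ − α₂)ΔT = P/(A₁E₁) + P/(A₂E₂).
|α₁ − α₂|·ΔT = 10.4×10⁻⁶ × 151 = 0.00157.
1/(A₁E₁) + 1/(A₂E₂) = 1/(2050×115×10³) + 1/(950×45×10³) = 2.763×10⁻⁸ N⁻¹.
So P = 0.00157 / 2.763×10⁻⁸ = 56.83 kN.
σ_{copper} = P/A₁ = 56830/2050 = 27.72 MPa, tensile.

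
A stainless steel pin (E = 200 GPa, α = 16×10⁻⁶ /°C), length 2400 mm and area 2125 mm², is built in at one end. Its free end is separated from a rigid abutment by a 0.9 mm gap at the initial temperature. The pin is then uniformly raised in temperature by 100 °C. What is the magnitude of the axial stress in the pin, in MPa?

σ ≈ 245 MPa (compressive)

Free thermal elongation = αΔT L = 16×10⁻⁶ × 100 × 2400 = 3.84 mm.
This exceeds the 0.9 mm gap, so the wall pushes back. The portion of expansion that must be recovered elastically is δ_free − gap = 3.84 − 0.9 = 2.94 mm.
Compatibility: PL/(AE) = 2.94 mm, so σ = P/A = E × (2.94/2400) = 245 MPa.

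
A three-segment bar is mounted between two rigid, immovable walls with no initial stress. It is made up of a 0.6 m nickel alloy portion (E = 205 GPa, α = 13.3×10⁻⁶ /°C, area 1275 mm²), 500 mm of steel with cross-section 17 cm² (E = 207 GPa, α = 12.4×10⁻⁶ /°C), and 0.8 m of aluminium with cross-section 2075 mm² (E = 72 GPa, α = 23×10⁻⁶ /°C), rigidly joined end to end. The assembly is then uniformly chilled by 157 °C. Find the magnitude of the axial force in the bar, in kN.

Free thermal contraction of the whole bar: Σ αᵢΔT Lᵢ = 13.3×10⁻⁶×157×600 + 12.4×10⁻⁶×157×500 + 23×10⁻⁶×157×800 = 5.115 mm.
The rigid supports impose zero overall length change; the single axial force P common to all segments must satisfy P Σ Lᵢ/(AᵢEᵢ) = δ_free.
The series flexibility is Σ Lᵢ/(AᵢEᵢ) = 600/(1275×205×10³) + 500/(1700×207×10³) + 800/(2075×72×10³) = 9.071×10⁻⁶ mm/N.
So P = 5.115 / 9.071×10⁻⁶ = 563.9 kN, tensile.

P ≈ 564 kN (tensile)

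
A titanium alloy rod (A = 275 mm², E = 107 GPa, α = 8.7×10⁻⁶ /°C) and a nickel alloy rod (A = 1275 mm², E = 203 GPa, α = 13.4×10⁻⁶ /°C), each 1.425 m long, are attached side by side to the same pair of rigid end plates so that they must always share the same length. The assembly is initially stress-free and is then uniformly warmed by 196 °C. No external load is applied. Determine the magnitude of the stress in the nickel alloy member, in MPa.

σ ≈ 19.1 MPa (compressive)

Equilibrium of a rigid end plate with no external load gives equal and opposite internal forces ±P in the two members. Since α_{nickel alloy} > α_{titanium alloy}, heating drives the nickel alloy into compression and the titanium alloy into tension.
Equating the net (thermal + elastic) strains gives |α₁ − α₂|·ΔT = P·[1/(A₁E₁) + 1/(A₂E₂)].
|α₁ − α₂|·ΔT = 4.7×10⁻⁶ × 196 = 0.0009212.
1/(A₁E₁) + 1/(A₂E₂) = 1/(275×107×10³) + 1/(1275×203×10³) = 3.785×10⁻⁸ N⁻¹.
P = 0.0009212 / 3.785×10⁻⁸ = 24340 N = 24.34 kN.
σ_{nickel alloy} = P/A₂ = 24340/1275 = 19.09 MPa, compressive.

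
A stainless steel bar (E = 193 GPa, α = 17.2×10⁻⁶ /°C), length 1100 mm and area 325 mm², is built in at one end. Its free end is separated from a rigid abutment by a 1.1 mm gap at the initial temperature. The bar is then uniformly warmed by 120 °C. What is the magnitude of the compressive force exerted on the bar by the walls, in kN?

Free thermal elongation = αΔT L = 17.2×10⁻⁶ × 120 × 1100 = 2.27 mm.
The gap closes (δ_free > 1.1 mm) and the wall then resists a further 2.27 − 1.1 = 1.17 mm of expansion.
So σ = E(δ_free − g)/L = 193×10³ × 1.17/1100 = 205.4 MPa.
P = σA = 205.4 × 325 = 66.74 kN.

P ≈ 66.7 kN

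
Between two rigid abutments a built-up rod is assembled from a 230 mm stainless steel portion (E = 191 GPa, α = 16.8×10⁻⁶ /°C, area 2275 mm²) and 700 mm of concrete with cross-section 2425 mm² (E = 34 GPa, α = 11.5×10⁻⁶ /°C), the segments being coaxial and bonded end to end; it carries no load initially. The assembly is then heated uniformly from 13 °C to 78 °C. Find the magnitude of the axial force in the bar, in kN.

P ≈ 85.9 kN (compressive)

If the supports were absent, the total length change would be Σ αᵢΔT Lᵢ = 16.8×10⁻⁶×65×230 + 11.5×10⁻⁶×65×700 = 0.7744 mm.
The walls prevent any net length change, so an axial force P (same in every segment) develops. Compatibility: P · Σ Lᵢ/(AᵢEᵢ) = δ_free.
Σ Lᵢ/(AᵢEᵢ) = 230/(2275×191×10³) + 700/(2425×34×10³) = 9.019×10⁻⁶ mm/N.
Hence P = δ_free / Σ(L/AE) = 0.7744/9.019×10⁻⁶ = 85.86 kN (compressive).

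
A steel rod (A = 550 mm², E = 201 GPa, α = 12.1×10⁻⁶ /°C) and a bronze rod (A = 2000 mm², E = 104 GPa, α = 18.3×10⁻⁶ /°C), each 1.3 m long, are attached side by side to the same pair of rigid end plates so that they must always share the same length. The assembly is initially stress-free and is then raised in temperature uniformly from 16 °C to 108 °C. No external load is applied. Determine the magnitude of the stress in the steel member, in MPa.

The bronze has the larger α, so on heating it would change length more than the steel if both were free. The rigid plates force a common final length, so the bronze is put into compression and the steel into tension, with equal and opposite forces P (no external load).
Setting the final lengths equal and cancelling L: (α₁ − α₂)ΔT = P/(A₁E₁) + P/(A₂E₂).
|α₁ − α₂|·ΔT = 6.2×10⁻⁶ × 92 = 0.0005704.
1/(A₁E₁) + 1/(A₂E₂) = 1/(550×201×10³) + 1/(2000×104×10³) = 1.385×10⁻⁸ N⁻¹.
So P = 0.0005704 / 1.385×10⁻⁸ = 41.17 kN.
σ_{steel} = P/A₁ = 41170/550 = 74.86 MPa, tensile.

σ ≈ 74.9 MPa (tensile)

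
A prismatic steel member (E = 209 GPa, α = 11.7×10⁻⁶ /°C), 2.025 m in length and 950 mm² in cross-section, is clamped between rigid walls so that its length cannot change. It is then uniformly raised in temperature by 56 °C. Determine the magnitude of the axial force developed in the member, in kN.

The ends cannot move, so σ = EαΔT = 209×10³ × 11.7×10⁻⁶ × 56 = 136.9 MPa.
Axial force P = σA = 136.9 × 950 = 130100 N = 130.1 kN, compressive.

P ≈ 130 kN (compressive)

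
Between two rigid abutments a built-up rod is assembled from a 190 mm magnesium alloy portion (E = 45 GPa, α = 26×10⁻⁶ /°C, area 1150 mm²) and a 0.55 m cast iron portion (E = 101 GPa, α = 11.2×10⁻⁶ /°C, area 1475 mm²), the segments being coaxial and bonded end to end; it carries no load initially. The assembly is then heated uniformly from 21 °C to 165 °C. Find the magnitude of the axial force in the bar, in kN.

P ≈ 217 kN (compressive)

Free thermal expansion of the whole bar: Σ αᵢΔT Lᵢ = 26×10⁻⁶×144×190 + 11.2×10⁻⁶×144×550 = 1.598 mm.
The rigid supports impose zero overall length change; the single axial force P common to all segments must satisfy P Σ Lᵢ/(AᵢEᵢ) = δ_free.
Σ Lᵢ/(AᵢEᵢ) = 190/(1150×45×10³) + 550/(1475×101×10³) = 7.363×10⁻⁶ mm/N.
So P = 1.598 / 7.363×10⁻⁶ = 217.1 kN, compressive.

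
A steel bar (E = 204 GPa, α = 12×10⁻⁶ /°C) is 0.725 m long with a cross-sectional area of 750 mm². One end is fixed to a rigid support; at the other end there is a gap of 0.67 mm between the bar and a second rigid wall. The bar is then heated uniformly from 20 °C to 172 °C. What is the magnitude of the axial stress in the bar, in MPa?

σ ≈ 184 MPa (compressive)

Unrestrained expansion: δ_free = αΔT L = 12×10⁻⁶ × 152 × 725 = 1.322 mm.
This exceeds the 0.67 mm gap, so the wall pushes back. The portion of expansion that must be recovered elastically is δ_free − gap = 1.322 − 0.67 = 0.6524 mm.
That suppressed elongation corresponds to σ = E·Δ/L = 204×10³ × 0.6524/725 = 183.6 MPa.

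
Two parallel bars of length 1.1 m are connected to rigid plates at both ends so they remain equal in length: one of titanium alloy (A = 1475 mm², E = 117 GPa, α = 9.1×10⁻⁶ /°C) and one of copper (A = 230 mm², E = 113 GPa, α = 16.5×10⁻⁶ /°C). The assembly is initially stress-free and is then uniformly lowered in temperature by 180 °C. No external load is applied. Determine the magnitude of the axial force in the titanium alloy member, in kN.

The copper has the larger α, so on cooling it would change length more than the titanium alloy if both were free. The rigid plates force a common final length, so the copper is put into tension and the titanium alloy into compression, with equal and opposite forces P (no external load).
Compatibility of the two members (thermal + elastic change equal): (α₁ − α₂)ΔT = P·[1/(A₁E₁) + 1/(A₂E₂)].
|α₁ − α₂|·ΔT = 7.4×10⁻⁶ × 180 = 0.001332.
1/(A₁E₁) + 1/(A₂E₂) = 1/(1475×117×10³) + 1/(230×113×10³) = 4.427×10⁻⁸ N⁻¹.
P = 0.001332 / 4.427×10⁻⁸ = 30090 N = 30.09 kN.

P ≈ 30.1 kN (compressive in the titanium alloy)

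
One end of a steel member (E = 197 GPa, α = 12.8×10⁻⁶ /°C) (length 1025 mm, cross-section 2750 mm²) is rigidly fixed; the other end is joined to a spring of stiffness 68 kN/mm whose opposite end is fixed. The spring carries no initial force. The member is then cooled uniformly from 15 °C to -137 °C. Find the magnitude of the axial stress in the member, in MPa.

σ ≈ 43.7 MPa (tensile)

Free thermal contraction: δ_free = αΔT L = 12.8×10⁻⁶ × 152 × 1025 = 1.994 mm.
Let P be the tensile force in the spring. The member extends elastically by PL/(AE) and the spring stretches by P/k; together these equal δ_free.
P [ L/(AE) + 1/k ] = δ_free → P [ 1025/(2750×197×10³) + 1/(68×10³) ] = 1.994.
P = 1.994 / 1.66×10⁻⁵ = 120200 N.
σ = P/A = 120200/2750 = 43.69 MPa.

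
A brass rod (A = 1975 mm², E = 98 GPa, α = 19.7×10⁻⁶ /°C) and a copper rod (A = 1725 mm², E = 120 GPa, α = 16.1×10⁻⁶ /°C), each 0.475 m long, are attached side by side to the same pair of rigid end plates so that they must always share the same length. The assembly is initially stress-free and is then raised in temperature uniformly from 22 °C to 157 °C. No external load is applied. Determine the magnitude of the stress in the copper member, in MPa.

The brass has the larger α, so on heating it would change length more than the copper if both were free. The rigid plates force a common final length, so the brass is put into compression and the copper into tension, with equal and opposite forces P (no external load).
Equating the net (thermal + elastic) strains gives |α₁ − α₂|·ΔT = P·[1/(A₁E₁) + 1/(A₂E₂)].
|α₁ − α₂|·ΔT = 3.6×10⁻⁶ × 135 = 0.000486.
1/(A₁E₁) + 1/(A₂E₂) = 1/(1975×98×10³) + 1/(1725×120×10³) = 9.998×10⁻⁹ N⁻¹.
So P = 0.000486 / 9.998×10⁻⁹ = 48.61 kN.
σ_{copper} = P/A₂ = 48610/1725 = 28.18 MPa, tensile.

σ ≈ 28.2 MPa (tensile)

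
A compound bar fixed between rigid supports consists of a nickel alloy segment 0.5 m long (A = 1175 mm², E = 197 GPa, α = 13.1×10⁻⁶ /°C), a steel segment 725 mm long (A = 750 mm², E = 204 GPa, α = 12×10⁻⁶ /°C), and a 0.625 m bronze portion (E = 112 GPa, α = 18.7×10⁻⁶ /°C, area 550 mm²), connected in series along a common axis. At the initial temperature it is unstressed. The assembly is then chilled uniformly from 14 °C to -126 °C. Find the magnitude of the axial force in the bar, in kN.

If the supports were absent, the total length change would be Σ αᵢΔT Lᵢ = 13.1×10⁻⁶×140×500 + 12×10⁻⁶×140×725 + 18.7×10⁻⁶×140×625 = 3.771 mm.
Since the ends are fixed, an axial force P builds up, equal in every segment, with P · Σ Lᵢ/(AᵢEᵢ) = δ_free.
The series flexibility is Σ Lᵢ/(AᵢEᵢ) = 500/(1175×197×10³) + 725/(750×204×10³) + 625/(550×112×10³) = 1.704×10⁻⁵ mm/N.
P = 3.771 / 1.704×10⁻⁵ = 221300 N = 221.3 kN, tensile.

P ≈ 221 kN (tensile)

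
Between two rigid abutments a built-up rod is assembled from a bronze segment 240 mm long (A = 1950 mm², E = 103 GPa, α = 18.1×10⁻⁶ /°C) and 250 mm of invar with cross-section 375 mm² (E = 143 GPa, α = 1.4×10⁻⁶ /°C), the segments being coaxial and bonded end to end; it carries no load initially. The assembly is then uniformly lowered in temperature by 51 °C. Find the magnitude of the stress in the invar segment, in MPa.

With the walls removed the bar would change length by δ_free = Σ αᵢΔT Lᵢ = 18.1×10⁻⁶×51×240 + 1.4×10⁻⁶×51×250 = 0.2394 mm.
The rigid supports impose zero overall length change; the single axial force P common to all segments must satisfy P Σ Lᵢ/(AᵢEᵢ) = δ_free.
Σ Lᵢ/(AᵢEᵢ) = 240/(1950×103×10³) + 250/(375×143×10³) = 5.857×10⁻⁶ mm/N.
Hence P = δ_free / Σ(L/AE) = 0.2394/5.857×10⁻⁶ = 40.87 kN (tensile).
σ_{invar} = P / A = 40870 / 375 = 109 MPa.

σ ≈ 109 MPa (tensile)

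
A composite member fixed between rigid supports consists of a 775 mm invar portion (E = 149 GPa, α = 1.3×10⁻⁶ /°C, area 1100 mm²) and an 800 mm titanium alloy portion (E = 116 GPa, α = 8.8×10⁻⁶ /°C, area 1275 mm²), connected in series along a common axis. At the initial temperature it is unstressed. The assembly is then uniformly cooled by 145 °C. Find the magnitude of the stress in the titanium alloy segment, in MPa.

σ ≈ 90.3 MPa (tensile)

Free thermal contraction of the whole bar: Σ αᵢΔT Lᵢ = 1.3×10⁻⁶×145×775 + 8.8×10⁻⁶×145×800 = 1.167 mm.
The rigid supports impose zero overall length change; the single axial force P common to all segments must satisfy P Σ Lᵢ/(AᵢEᵢ) = δ_free.
Σ Lᵢ/(AᵢEᵢ) = 775/(1100×149×10³) + 800/(1275×116×10³) = 1.014×10⁻⁵ mm/N.
P = 1.167 / 1.014×10⁻⁵ = 115100 N = 115.1 kN, tensile.
σ_{titanium alloy} = P / A = 115100 / 1275 = 90.28 MPa.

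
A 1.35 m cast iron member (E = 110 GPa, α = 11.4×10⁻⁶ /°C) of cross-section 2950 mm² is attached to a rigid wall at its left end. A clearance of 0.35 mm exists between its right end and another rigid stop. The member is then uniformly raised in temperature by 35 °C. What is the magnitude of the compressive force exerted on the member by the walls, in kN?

Free thermal elongation = αΔT L = 11.4×10⁻⁶ × 35 × 1350 = 0.5386 mm.
This exceeds the 0.35 mm gap, so the wall pushes back. The portion of expansion that must be recovered elastically is δ_free − gap = 0.5386 − 0.35 = 0.1886 mm.
That suppressed elongation corresponds to σ = E·Δ/L = 110×10³ × 0.1886/1350 = 15.37 MPa.
P = σA = 15.37 × 2950 = 45.35 kN.

P ≈ 45.3 kN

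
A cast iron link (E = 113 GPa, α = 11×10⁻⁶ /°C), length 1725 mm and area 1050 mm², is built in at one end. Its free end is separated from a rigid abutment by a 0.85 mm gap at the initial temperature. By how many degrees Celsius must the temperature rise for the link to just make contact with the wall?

The gap closes when αΔT L = 0.85 mm, since the link is still unstressed at that instant.
So ΔT = g/(αL) = 0.85/(11×10⁻⁶ × 1725) = 44.8 °C.

ΔT ≈ 44.8 °C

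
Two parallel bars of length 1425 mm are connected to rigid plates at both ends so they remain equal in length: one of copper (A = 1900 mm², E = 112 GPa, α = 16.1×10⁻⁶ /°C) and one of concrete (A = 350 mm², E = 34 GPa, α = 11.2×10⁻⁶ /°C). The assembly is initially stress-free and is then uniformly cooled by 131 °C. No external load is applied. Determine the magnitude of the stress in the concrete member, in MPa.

The copper has the larger α, so on cooling it would change length more than the concrete if both were free. The rigid plates force a common final length, so the copper is put into tension and the concrete into compression, with equal and opposite forces P (no external load).
Compatibility of the two members (thermal + elastic change equal): (α₁ − α₂)ΔT = P·[1/(A₁E₁) + 1/(A₂E₂)].
|α₁ − α₂|·ΔT = 4.9×10⁻⁶ × 131 = 0.0006419.
1/(A₁E₁) + 1/(A₂E₂) = 1/(1900×112×10³) + 1/(350×34×10³) = 8.873×10⁻⁸ N⁻¹.
P = 0.0006419 / 8.873×10⁻⁸ = 7234 N = 7.234 kN.
σ_{concrete} = P/A₂ = 7234/350 = 20.67 MPa, compressive.

σ ≈ 20.7 MPa (compressive)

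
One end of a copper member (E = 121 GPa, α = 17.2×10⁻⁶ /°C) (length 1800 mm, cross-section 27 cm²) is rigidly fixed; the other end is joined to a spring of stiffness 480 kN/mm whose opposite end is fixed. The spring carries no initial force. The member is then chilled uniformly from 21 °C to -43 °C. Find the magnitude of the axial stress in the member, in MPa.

If the spring were absent the member would shorten by αΔT L = 17.2×10⁻⁶ × 64 × 1800 = 1.981 mm.
Let P be the tensile force in the spring. The member extends elastically by PL/(AE) and the spring stretches by P/k; together these equal δ_free.
P [ L/(AE) + 1/k ] = δ_free → P [ 1800/(2700×121×10³) + 1/(480×10³) ] = 1.981.
P = 1.981 / 7.593×10⁻⁶ = 261000 N.
σ = P/A = 261000/2700 = 96.65 MPa.

σ ≈ 96.7 MPa (tensile)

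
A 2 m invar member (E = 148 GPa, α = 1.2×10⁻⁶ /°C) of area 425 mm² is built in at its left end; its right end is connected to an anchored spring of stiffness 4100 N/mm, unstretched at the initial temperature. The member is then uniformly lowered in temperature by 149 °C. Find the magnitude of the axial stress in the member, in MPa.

σ ≈ 3.05 MPa (tensile)

Free thermal contraction: δ_free = αΔT L = 1.2×10⁻⁶ × 149 × 2000 = 0.3576 mm.
With a force P in the spring, the elastic change of the member is PL/(AE) and that of the spring is P/k; compatibility requires their sum to equal δ_free.
P [ L/(AE) + 1/k ] = δ_free → P [ 2000/(425×148×10³) + 1/(4100) ] = 0.3576.
P = 0.3576 / 0.0002757 = 1297 N.
σ = P/A = 1297/425 = 3.052 MPa.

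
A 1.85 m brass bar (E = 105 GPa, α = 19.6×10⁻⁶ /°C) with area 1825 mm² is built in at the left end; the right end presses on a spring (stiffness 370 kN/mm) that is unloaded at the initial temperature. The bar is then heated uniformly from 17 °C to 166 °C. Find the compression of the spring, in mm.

Free thermal expansion: δ_free = αΔT L = 19.6×10⁻⁶ × 149 × 1850 = 5.403 mm.
Let P be the compressive force at the spring. The bar shortens elastically by PL/(AE) and the spring compresses by P/k; together these equal δ_free.
P [ L/(AE) + 1/k ] = δ_free → P [ 1850/(1825×105×10³) + 1/(370×10³) ] = 5.403.
P = 5.403 / 1.236×10⁻⁵ = 437200 N.
Spring compression = P/k = 437200/(370×10³) = 1.182 mm.

δ ≈ 1.18 mm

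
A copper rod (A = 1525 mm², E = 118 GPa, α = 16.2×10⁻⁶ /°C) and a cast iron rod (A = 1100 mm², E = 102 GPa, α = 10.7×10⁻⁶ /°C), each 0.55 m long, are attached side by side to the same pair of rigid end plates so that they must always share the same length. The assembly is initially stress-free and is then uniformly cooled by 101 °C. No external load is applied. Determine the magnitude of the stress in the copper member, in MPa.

The copper has the larger α, so on cooling it would change length more than the cast iron if both were free. The rigid plates force a common final length, so the copper is put into tension and the cast iron into compression, with equal and opposite forces P (no external load).
Setting the final lengths equal and cancelling L: (α₁ − α₂)ΔT = P/(A₁E₁) + P/(A₂E₂).
|α₁ − α₂|·ΔT = 5.5×10⁻⁶ × 101 = 0.0005555.
1/(A₁E₁) + 1/(A₂E₂) = 1/(1525×118×10³) + 1/(1100×102×10³) = 1.447×10⁻⁸ N⁻¹.
P = 0.0005555 / 1.447×10⁻⁸ = 38390 N = 38.39 kN.
σ_{copper} = P/A₁ = 38390/1525 = 25.17 MPa, tensile.

σ ≈ 25.2 MPa (tensile)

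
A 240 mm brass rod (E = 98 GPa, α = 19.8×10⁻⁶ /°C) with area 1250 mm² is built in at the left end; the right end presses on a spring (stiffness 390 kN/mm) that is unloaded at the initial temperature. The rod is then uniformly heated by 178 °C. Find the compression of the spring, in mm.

δ ≈ 0.479 mm

If the spring were absent the rod would lengthen by αΔT L = 19.8×10⁻⁶ × 178 × 240 = 0.8459 mm.
Let P be the compressive force at the spring. The rod shortens elastically by PL/(AE) and the spring compresses by P/k; together these equal δ_free.
So P = δ_free / [L/(AE) + 1/k] = 0.8459 / [ 240/(1250×98×10³) + 1/(390×10³) ].
P = 0.8459 / 4.523×10⁻⁶ = 187000 N.
Spring compression = P/k = 187000/(390×10³) = 0.4795 mm.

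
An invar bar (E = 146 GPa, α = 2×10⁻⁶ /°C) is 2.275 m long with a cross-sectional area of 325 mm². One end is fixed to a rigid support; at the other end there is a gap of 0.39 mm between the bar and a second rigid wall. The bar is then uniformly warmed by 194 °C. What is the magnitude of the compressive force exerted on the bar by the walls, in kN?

P ≈ 10.3 kN

Unrestrained expansion: δ_free = αΔT L = 2×10⁻⁶ × 194 × 2275 = 0.8827 mm.
After closing the 0.39 mm clearance, 0.8827 − 0.39 = 0.4927 mm of expansion remains to be suppressed by the wall.
Compatibility: PL/(AE) = 0.4927 mm, so σ = P/A = E × (0.4927/2275) = 31.62 MPa.
P = σA = 31.62 × 325 = 10.28 kN.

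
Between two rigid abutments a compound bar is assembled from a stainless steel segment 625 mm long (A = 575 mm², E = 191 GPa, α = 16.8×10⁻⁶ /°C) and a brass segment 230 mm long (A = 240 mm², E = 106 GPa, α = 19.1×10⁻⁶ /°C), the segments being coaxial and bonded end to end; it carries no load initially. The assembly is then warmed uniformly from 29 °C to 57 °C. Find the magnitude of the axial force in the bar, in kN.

P ≈ 28.3 kN (compressive)

If the supports were absent, the total length change would be Σ αᵢΔT Lᵢ = 16.8×10⁻⁶×28×625 + 19.1×10⁻⁶×28×230 = 0.417 mm.
The walls prevent any net length change, so an axial force P (same in every segment) develops. Compatibility: P · Σ Lᵢ/(AᵢEᵢ) = δ_free.
The series flexibility is Σ Lᵢ/(AᵢEᵢ) = 625/(575×191×10³) + 230/(240×106×10³) = 1.473×10⁻⁵ mm/N.
Hence P = δ_free / Σ(L/AE) = 0.417/1.473×10⁻⁵ = 28.31 kN (compressive).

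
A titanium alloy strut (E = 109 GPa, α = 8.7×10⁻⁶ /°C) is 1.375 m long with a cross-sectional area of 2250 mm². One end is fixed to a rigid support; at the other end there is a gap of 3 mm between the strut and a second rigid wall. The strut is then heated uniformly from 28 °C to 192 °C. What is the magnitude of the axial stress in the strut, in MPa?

Unrestrained expansion: δ_free = αΔT L = 8.7×10⁻⁶ × 164 × 1375 = 1.962 mm.
This is smaller than the 3 mm clearance, so the strut expands freely without reaching the stop — the stress is zero.

σ ≈ 0 MPa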